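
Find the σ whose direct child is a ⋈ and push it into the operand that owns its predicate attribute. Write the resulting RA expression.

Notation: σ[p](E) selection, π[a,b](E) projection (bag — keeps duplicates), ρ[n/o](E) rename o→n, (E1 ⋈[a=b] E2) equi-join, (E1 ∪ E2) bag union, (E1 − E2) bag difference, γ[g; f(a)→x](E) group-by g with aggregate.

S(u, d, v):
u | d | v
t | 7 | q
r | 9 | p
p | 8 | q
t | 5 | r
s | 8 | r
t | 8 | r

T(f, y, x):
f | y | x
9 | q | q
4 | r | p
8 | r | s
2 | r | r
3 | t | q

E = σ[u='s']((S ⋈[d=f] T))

σ filters on u, owned by the left side.
E' = (σ[u='s'](S) ⋈[d=f] T)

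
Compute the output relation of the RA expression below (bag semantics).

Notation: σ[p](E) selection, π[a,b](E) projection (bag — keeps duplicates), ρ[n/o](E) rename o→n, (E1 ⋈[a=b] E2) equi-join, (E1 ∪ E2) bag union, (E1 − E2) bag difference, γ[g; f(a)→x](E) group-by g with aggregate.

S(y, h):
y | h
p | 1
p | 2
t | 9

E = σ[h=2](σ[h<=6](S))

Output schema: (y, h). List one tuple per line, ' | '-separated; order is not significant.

Stepwise |·|:
  S → 3
  σ[h<=6](S) → 2
  σ[h=2](σ[h<=6](S)) → 1

== RESULT ==
y | h
p | 2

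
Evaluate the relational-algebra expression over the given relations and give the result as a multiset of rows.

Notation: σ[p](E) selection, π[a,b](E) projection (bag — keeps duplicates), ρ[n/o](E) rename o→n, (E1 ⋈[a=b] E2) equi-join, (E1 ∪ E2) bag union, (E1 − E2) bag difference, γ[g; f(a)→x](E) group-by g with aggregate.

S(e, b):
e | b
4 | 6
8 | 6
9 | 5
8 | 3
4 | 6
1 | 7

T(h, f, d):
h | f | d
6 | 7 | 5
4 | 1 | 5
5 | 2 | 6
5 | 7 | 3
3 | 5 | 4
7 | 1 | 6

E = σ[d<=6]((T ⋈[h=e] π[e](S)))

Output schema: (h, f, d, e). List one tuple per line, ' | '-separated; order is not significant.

Stepwise |·|:
  T → 6
  S → 6
  π[e](S) → 6
  (T ⋈[h=e] π[e](S)) → 2
  σ[d<=6]((T ⋈[h=e] π[e](S))) → 2

== RESULT ==
h | f | d | e
4 | 1 | 5 | 4
4 | 1 | 5 | 4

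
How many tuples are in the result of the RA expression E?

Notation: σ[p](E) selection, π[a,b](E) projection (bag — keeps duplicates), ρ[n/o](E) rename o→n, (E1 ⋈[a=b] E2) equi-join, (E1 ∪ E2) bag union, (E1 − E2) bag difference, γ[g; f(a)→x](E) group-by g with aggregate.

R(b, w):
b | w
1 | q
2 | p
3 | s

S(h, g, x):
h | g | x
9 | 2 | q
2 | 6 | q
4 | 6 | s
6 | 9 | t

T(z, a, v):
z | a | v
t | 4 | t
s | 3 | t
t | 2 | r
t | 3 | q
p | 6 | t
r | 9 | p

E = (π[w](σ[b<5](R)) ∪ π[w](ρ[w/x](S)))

Stepwise |·|:
  R → 3
  σ[b<5](R) → 3
  π[w](σ[b<5](R)) → 3
  S → 4
  ρ[w/x](S) → 4
  π[w](ρ[w/x](S)) → 4
  (π[w](σ[b<5](R)) ∪ π[w](ρ[w/x](S))) → 7

|E| = 7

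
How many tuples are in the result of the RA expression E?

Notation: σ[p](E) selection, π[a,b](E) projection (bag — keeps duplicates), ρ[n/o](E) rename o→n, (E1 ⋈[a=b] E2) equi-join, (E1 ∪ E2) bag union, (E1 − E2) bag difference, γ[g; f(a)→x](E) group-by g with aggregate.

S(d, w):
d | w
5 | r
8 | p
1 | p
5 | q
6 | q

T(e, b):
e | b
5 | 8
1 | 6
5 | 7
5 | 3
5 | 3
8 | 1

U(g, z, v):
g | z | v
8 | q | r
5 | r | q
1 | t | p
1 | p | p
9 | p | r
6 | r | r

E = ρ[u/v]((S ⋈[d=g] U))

Row counts bottom-up:
  S → 5
  U → 6
  (S ⋈[d=g] U) → 6
  ρ[u/v]((S ⋈[d=g] U)) → 6

|E| = 6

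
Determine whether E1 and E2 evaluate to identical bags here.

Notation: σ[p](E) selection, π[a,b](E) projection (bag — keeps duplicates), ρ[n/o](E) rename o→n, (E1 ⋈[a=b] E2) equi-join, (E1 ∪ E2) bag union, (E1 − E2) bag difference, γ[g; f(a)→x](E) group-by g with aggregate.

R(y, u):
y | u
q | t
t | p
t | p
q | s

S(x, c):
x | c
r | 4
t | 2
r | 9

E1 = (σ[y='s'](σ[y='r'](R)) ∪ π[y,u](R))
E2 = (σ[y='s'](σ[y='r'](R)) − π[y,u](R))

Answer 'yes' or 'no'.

E1 subexpression sizes:
  R → 4
  σ[y='r'](R) → 0
  σ[y='s'](σ[y='r'](R)) → 0
  R → 4
  π[y,u](R) → 4
  (σ[y='s'](σ[y='r'](R)) ∪ π[y,u](R)) → 4
E2 subexpression sizes:
  R → 4
  σ[y='r'](R) → 0
  σ[y='s'](σ[y='r'](R)) → 0
  R → 4
  π[y,u](R) → 4
  (σ[y='s'](σ[y='r'](R)) − π[y,u](R)) → 0

E1 result:
y | u
q | s
q | t
t | p
t | p
E2 result:
y | u
(0 rows)
Witness: ('q', 't') appears 1× in E1 but 0× in E2.

no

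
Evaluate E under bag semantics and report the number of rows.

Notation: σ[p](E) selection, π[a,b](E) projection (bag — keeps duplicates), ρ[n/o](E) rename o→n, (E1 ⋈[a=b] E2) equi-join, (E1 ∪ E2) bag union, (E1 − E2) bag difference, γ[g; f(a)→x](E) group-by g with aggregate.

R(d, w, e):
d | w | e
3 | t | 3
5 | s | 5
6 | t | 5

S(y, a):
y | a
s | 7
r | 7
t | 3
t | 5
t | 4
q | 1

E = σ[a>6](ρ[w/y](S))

Subexpression sizes:
  S → 6
  ρ[w/y](S) → 6
  σ[a>6](ρ[w/y](S)) → 2

|E| = 2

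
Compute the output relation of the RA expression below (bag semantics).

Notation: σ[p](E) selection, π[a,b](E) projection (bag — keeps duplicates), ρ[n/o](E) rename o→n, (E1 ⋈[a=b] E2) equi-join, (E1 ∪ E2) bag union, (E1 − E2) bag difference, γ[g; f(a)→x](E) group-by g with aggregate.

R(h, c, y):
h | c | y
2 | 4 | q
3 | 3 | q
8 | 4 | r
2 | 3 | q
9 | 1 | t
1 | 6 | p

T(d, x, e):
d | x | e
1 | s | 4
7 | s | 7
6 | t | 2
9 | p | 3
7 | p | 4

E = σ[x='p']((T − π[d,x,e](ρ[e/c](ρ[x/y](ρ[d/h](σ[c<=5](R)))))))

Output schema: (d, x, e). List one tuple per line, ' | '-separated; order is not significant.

Stepwise |·|:
  T → 5
  R → 6
  σ[c<=5](R) → 5
  ρ[d/h](σ[c<=5](R)) → 5
  ρ[x/y](ρ[d/h](σ[c<=5](R))) → 5
  ρ[e/c](ρ[x/y](ρ[d/h](σ[c<=5](R)))) → 5
  π[d,x,e](ρ[e/c](ρ[x/y](ρ[d/h](σ[c<=5](R))))) → 5
  (T − π[d,x,e](ρ[e/c](ρ[x/y](ρ[d/h](σ[c<=5](R)))))) → 5
  σ[x='p']((T − π[d,x,e](ρ[e/c](ρ[x/y](ρ[d/h](σ[c<=5](R))))))) → 2

== RESULT ==
d | x | e
7 | p | 4
9 | p | 3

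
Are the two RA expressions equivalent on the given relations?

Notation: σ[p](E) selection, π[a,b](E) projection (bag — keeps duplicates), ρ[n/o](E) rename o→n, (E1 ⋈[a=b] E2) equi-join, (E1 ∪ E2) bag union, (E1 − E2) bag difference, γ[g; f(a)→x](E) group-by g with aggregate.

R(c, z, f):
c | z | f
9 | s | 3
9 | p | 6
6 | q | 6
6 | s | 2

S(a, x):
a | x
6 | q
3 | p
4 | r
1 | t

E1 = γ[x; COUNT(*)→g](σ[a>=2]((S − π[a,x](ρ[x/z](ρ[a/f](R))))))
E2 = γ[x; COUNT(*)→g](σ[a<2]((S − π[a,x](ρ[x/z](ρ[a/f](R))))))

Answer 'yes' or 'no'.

E1 stepwise |·|:
  S → 4
  R → 4
  ρ[a/f](R) → 4
  ρ[x/z](ρ[a/f](R)) → 4
  π[a,x](ρ[x/z](ρ[a/f](R))) → 4
  (S − π[a,x](ρ[x/z](ρ[a/f](R)))) → 3
  σ[a>=2]((S − π[a,x](ρ[x/z](ρ[a/f](R))))) → 2
  γ[x; COUNT(*)→g](σ[a>=2]((S − π[a,x](ρ[x/z](ρ[a/f](R)))))) → 2
E2 stepwise |·|:
  S → 4
  R → 4
  ρ[a/f](R) → 4
  ρ[x/z](ρ[a/f](R)) → 4
  π[a,x](ρ[x/z](ρ[a/f](R))) → 4
  (S − π[a,x](ρ[x/z](ρ[a/f](R)))) → 3
  σ[a<2]((S − π[a,x](ρ[x/z](ρ[a/f](R))))) → 1
  γ[x; COUNT(*)→g](σ[a<2]((S − π[a,x](ρ[x/z](ρ[a/f](R)))))) → 1

E1 result:
x | g
p | 1
r | 1
E2 result:
x | g
t | 1
Witness: ('r', 1) appears 1× in E1 but 0× in E2.

no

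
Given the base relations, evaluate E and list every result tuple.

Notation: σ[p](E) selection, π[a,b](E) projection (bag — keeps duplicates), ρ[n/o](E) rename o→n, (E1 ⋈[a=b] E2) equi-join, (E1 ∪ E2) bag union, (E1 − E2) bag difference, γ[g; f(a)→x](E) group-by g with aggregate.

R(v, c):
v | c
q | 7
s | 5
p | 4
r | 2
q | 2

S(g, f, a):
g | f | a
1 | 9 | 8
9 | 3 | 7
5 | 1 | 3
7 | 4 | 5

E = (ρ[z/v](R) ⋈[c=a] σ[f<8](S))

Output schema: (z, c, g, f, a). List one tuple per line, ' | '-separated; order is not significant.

Row counts bottom-up:
  R → 5
  ρ[z/v](R) → 5
  S → 4
  σ[f<8](S) → 3
  (ρ[z/v](R) ⋈[c=a] σ[f<8](S)) → 2

== RESULT ==
z | c | g | f | a
q | 7 | 9 | 3 | 7
s | 5 | 7 | 4 | 5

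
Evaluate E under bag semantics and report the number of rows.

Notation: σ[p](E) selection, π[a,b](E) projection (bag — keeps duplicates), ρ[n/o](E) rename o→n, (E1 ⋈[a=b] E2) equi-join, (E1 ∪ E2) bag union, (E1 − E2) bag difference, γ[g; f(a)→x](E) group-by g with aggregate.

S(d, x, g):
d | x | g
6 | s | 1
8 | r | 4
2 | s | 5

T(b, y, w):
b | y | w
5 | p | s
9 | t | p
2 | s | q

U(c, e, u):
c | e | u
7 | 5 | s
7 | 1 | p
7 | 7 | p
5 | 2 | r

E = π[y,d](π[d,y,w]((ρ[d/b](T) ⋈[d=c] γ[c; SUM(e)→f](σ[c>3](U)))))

Row counts bottom-up:
  T → 3
  ρ[d/b](T) → 3
  U → 4
  σ[c>3](U) → 4
  γ[c; SUM(e)→f](σ[c>3](U)) → 2
  (ρ[d/b](T) ⋈[d=c] γ[c; SUM(e)→f](σ[c>3](U))) → 1
  π[d,y,w]((ρ[d/b](T) ⋈[d=c] γ[c; SUM(e)→f](σ[c>3](U)))) → 1
  π[y,d](π[d,y,w]((ρ[d/b](T) ⋈[d=c] γ[c; SUM(e)→f](σ[c>3](U))))) → 1

|E| = 1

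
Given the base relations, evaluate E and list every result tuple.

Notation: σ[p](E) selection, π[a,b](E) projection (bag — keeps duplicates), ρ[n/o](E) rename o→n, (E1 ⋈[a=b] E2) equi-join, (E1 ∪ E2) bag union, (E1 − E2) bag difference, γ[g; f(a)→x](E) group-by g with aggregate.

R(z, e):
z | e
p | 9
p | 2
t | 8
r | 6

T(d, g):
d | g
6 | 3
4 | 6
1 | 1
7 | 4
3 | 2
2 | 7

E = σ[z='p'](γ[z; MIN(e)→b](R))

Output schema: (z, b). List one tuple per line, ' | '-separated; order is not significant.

Per-node cardinality:
  R → 4
  γ[z; MIN(e)→b](R) → 3
  σ[z='p'](γ[z; MIN(e)→b](R)) → 1

== RESULT ==
z | b
p | 2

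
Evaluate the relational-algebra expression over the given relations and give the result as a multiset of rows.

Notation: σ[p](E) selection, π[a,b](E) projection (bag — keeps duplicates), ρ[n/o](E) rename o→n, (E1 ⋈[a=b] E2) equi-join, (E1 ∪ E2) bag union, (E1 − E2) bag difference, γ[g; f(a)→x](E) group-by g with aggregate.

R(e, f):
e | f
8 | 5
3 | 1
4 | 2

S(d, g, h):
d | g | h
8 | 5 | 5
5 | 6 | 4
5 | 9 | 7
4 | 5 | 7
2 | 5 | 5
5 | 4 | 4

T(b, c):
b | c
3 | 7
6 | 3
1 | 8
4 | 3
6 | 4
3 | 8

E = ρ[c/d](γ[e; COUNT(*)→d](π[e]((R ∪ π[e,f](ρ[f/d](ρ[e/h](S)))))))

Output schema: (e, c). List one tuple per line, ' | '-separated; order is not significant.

Per-node cardinality:
  R → 3
  S → 6
  ρ[e/h](S) → 6
  ρ[f/d](ρ[e/h](S)) → 6
  π[e,f](ρ[f/d](ρ[e/h](S))) → 6
  (R ∪ π[e,f](ρ[f/d](ρ[e/h](S)))) → 9
  π[e]((R ∪ π[e,f](ρ[f/d](ρ[e/h](S))))) → 9
  γ[e; COUNT(*)→d](π[e]((R ∪ π[e,f](ρ[f/d](ρ[e/h](S)))))) → 5
  ρ[c/d](γ[e; COUNT(*)→d](π[e]((R ∪ π[e,f](ρ[f/d](ρ[e/h](S))))))) → 5

== RESULT ==
e | c
3 | 1
4 | 3
5 | 2
7 | 2
8 | 1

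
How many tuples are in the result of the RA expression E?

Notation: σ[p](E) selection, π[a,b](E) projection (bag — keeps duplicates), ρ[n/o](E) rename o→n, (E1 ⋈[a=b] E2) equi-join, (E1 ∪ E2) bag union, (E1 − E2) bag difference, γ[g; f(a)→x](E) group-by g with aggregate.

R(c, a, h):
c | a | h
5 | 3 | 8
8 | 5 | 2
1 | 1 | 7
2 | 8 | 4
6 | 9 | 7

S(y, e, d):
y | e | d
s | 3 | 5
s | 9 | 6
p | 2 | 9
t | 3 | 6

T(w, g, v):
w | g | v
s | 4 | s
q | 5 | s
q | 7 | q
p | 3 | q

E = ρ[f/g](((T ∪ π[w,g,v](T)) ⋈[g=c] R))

Stepwise |·|:
  T → 4
  T → 4
  π[w,g,v](T) → 4
  (T ∪ π[w,g,v](T)) → 8
  R → 5
  ((T ∪ π[w,g,v](T)) ⋈[g=c] R) → 2
  ρ[f/g](((T ∪ π[w,g,v](T)) ⋈[g=c] R)) → 2

|E| = 2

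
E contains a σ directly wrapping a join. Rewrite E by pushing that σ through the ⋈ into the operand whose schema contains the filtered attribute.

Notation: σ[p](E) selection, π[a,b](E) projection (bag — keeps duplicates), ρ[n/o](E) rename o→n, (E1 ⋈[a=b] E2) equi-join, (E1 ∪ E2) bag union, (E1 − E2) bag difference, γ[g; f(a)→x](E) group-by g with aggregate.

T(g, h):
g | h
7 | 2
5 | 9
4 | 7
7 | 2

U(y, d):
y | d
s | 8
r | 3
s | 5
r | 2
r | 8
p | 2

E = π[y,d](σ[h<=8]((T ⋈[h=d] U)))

σ filters on h, owned by the left side.
E' = π[y,d]((σ[h<=8](T) ⋈[h=d] U))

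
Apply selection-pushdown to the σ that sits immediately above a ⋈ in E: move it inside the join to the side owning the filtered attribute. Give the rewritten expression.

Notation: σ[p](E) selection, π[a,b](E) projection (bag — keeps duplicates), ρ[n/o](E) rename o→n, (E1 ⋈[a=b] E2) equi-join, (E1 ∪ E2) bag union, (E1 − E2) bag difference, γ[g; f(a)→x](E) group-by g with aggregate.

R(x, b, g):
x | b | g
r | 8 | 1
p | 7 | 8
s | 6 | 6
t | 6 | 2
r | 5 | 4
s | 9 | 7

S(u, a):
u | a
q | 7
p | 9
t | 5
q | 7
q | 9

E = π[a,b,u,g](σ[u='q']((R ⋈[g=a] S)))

σ filters on u, owned by the right side.
E' = π[a,b,u,g]((R ⋈[g=a] σ[u='q'](S)))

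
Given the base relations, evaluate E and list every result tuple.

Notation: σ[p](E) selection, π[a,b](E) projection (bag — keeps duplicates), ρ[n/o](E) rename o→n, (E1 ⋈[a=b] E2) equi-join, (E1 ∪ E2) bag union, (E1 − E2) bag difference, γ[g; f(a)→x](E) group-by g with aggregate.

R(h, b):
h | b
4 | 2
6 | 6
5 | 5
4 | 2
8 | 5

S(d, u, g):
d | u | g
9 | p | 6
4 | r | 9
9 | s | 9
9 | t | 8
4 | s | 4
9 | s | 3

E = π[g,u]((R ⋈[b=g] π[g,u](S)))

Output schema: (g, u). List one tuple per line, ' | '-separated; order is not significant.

Per-node cardinality:
  R → 5
  S → 6
  π[g,u](S) → 6
  (R ⋈[b=g] π[g,u](S)) → 1
  π[g,u]((R ⋈[b=g] π[g,u](S))) → 1

== RESULT ==
g | u
6 | p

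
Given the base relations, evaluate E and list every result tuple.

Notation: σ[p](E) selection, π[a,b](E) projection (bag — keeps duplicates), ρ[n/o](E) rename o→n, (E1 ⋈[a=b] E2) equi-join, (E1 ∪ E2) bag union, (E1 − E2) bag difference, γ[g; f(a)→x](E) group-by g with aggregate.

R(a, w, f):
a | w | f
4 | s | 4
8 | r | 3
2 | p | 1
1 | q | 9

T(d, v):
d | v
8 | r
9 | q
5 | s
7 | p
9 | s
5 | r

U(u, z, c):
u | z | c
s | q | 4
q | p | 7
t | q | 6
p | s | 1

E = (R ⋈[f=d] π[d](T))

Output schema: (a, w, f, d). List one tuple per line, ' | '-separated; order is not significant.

Row counts bottom-up:
  R → 4
  T → 6
  π[d](T) → 6
  (R ⋈[f=d] π[d](T)) → 2

== RESULT ==
a | w | f | d
1 | q | 9 | 9
1 | q | 9 | 9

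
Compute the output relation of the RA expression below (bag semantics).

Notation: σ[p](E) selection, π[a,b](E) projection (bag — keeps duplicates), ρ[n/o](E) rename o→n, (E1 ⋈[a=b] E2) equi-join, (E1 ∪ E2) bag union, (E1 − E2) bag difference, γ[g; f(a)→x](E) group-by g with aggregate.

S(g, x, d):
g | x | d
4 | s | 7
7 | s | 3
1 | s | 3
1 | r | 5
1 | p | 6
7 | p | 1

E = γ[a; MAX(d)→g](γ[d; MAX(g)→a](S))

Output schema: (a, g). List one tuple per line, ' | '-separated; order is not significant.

Per-node cardinality:
  S → 6
  γ[d; MAX(g)→a](S) → 5
  γ[a; MAX(d)→g](γ[d; MAX(g)→a](S)) → 3

== RESULT ==
a | g
1 | 6
4 | 7
7 | 3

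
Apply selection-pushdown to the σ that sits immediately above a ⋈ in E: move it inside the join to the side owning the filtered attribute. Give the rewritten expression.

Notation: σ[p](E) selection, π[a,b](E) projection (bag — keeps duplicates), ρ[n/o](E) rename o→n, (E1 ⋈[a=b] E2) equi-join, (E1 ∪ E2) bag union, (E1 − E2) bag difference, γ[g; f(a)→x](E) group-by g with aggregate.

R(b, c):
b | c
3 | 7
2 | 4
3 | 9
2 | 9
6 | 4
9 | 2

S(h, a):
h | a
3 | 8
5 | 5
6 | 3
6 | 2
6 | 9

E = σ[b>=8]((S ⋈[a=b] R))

σ filters on b, owned by the right side.
E' = (S ⋈[a=b] σ[b>=8](R))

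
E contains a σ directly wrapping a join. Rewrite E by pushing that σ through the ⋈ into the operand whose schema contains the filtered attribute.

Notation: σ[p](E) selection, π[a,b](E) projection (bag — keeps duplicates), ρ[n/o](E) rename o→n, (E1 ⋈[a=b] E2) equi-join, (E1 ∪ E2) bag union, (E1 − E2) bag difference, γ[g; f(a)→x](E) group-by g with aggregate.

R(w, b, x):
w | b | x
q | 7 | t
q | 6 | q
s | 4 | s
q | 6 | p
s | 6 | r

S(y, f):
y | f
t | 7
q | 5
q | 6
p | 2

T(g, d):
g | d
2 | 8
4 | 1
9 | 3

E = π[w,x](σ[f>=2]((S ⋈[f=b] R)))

σ filters on f, owned by the left side.
E' = π[w,x]((σ[f>=2](S) ⋈[f=b] R))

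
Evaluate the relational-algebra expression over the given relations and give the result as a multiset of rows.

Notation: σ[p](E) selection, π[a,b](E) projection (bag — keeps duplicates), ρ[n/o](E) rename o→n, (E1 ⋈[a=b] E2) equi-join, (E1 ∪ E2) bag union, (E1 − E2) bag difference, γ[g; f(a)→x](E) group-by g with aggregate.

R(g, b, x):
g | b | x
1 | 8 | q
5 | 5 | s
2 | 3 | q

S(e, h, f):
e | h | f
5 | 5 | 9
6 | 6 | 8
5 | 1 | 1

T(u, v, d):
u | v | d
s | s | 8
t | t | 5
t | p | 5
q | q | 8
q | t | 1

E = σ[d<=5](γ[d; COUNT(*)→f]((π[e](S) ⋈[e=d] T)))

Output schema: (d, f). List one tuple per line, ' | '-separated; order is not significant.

Stepwise |·|:
  S → 3
  π[e](S) → 3
  T → 5
  (π[e](S) ⋈[e=d] T) → 4
  γ[d; COUNT(*)→f]((π[e](S) ⋈[e=d] T)) → 1
  σ[d<=5](γ[d; COUNT(*)→f]((π[e](S) ⋈[e=d] T))) → 1

== RESULT ==
d | f
5 | 4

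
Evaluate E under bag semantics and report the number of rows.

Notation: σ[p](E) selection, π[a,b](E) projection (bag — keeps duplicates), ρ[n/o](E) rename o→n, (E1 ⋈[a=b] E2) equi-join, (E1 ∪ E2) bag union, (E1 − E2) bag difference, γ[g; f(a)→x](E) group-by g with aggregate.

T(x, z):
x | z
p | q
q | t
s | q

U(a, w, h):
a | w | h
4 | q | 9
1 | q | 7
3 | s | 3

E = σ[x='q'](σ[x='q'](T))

Subexpression sizes:
  T → 3
  σ[x='q'](T) → 1
  σ[x='q'](σ[x='q'](T)) → 1

|E| = 1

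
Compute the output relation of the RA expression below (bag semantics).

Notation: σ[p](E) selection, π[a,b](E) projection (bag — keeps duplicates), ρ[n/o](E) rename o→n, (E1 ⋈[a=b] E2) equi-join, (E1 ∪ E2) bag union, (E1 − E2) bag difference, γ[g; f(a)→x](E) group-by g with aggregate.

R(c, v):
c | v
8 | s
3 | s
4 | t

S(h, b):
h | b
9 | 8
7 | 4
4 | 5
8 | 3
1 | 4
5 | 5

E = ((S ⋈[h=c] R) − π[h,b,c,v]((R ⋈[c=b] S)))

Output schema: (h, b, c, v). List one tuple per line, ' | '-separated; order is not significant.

Subexpression sizes:
  S → 6
  R → 3
  (S ⋈[h=c] R) → 2
  R → 3
  S → 6
  (R ⋈[c=b] S) → 4
  π[h,b,c,v]((R ⋈[c=b] S)) → 4
  ((S ⋈[h=c] R) − π[h,b,c,v]((R ⋈[c=b] S))) → 2

== RESULT ==
h | b | c | v
4 | 5 | 4 | t
8 | 3 | 8 | s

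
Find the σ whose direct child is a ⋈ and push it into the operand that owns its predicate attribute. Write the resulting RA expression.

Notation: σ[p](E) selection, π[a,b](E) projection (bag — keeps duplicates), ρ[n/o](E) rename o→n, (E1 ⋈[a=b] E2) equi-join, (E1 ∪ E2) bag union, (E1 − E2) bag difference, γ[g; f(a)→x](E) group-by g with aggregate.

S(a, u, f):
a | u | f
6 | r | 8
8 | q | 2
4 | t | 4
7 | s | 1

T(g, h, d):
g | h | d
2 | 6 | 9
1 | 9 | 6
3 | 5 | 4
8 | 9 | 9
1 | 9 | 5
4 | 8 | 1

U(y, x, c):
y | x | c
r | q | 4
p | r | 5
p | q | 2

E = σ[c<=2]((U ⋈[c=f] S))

σ filters on c, owned by the left side.
E' = (σ[c<=2](U) ⋈[c=f] S)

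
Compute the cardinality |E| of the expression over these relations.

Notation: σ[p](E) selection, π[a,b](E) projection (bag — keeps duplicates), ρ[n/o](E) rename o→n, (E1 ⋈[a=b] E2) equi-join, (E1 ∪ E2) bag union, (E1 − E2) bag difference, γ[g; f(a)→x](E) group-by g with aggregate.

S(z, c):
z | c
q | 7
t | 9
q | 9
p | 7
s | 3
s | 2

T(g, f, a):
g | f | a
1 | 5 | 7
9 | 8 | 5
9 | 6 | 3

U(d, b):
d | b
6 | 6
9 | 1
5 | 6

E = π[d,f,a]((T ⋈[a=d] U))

Row counts bottom-up:
  T → 3
  U → 3
  (T ⋈[a=d] U) → 1
  π[d,f,a]((T ⋈[a=d] U)) → 1

|E| = 1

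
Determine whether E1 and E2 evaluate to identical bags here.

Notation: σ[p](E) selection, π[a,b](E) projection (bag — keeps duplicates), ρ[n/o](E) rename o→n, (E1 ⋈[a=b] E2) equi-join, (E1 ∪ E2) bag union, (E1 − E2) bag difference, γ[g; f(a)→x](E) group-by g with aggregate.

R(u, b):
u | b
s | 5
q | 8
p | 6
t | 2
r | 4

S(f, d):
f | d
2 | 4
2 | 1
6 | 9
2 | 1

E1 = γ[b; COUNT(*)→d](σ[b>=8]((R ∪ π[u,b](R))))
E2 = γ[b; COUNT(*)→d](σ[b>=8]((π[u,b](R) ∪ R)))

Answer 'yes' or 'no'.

E1 per-node cardinality:
  R → 5
  R → 5
  π[u,b](R) → 5
  (R ∪ π[u,b](R)) → 10
  σ[b>=8]((R ∪ π[u,b](R))) → 2
  γ[b; COUNT(*)→d](σ[b>=8]((R ∪ π[u,b](R)))) → 1
E2 per-node cardinality:
  R → 5
  π[u,b](R) → 5
  R → 5
  (π[u,b](R) ∪ R) → 10
  σ[b>=8]((π[u,b](R) ∪ R)) → 2
  γ[b; COUNT(*)→d](σ[b>=8]((π[u,b](R) ∪ R))) → 1

E1 and E2 produce the same multiset:
b | d
8 | 2

yes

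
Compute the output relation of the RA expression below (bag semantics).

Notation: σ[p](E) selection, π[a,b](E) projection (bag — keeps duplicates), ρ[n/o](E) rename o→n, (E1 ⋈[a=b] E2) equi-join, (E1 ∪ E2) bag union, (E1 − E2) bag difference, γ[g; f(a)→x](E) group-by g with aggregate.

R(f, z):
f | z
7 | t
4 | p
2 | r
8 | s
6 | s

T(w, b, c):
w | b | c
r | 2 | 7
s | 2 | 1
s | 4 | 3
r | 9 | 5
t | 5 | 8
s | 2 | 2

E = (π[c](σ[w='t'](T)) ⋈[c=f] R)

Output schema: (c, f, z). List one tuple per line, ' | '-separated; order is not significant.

Subexpression sizes:
  T → 6
  σ[w='t'](T) → 1
  π[c](σ[w='t'](T)) → 1
  R → 5
  (π[c](σ[w='t'](T)) ⋈[c=f] R) → 1

== RESULT ==
c | f | z
8 | 8 | s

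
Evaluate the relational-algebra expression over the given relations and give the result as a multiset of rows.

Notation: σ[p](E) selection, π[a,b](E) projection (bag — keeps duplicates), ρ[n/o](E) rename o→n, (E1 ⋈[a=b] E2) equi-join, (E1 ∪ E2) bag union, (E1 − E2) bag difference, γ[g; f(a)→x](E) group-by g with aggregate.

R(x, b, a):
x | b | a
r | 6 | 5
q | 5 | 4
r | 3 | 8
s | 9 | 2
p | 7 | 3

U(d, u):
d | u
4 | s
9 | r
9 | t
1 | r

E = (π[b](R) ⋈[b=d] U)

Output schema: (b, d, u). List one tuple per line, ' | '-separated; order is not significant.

Stepwise |·|:
  R → 5
  π[b](R) → 5
  U → 4
  (π[b](R) ⋈[b=d] U) → 2

== RESULT ==
b | d | u
9 | 9 | r
9 | 9 | t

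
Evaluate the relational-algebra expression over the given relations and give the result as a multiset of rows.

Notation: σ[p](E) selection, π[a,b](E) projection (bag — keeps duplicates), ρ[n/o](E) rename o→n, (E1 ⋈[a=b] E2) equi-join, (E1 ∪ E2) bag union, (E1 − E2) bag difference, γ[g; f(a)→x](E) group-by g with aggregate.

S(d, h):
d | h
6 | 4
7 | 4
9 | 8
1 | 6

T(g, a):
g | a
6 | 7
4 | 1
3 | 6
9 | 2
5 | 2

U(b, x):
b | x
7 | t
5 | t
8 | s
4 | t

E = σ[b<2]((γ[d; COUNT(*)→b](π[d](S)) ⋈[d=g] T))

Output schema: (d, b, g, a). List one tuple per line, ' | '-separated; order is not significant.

Stepwise |·|:
  S → 4
  π[d](S) → 4
  γ[d; COUNT(*)→b](π[d](S)) → 4
  T → 5
  (γ[d; COUNT(*)→b](π[d](S)) ⋈[d=g] T) → 2
  σ[b<2]((γ[d; COUNT(*)→b](π[d](S)) ⋈[d=g] T)) → 2

== RESULT ==
d | b | g | a
6 | 1 | 6 | 7
9 | 1 | 9 | 2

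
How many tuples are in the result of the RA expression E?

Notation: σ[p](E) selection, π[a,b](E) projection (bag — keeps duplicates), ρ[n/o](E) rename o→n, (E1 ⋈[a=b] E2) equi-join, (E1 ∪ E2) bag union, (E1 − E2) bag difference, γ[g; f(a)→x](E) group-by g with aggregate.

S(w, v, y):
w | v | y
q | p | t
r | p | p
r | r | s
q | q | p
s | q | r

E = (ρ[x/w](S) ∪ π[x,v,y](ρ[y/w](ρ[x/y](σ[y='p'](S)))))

Row counts bottom-up:
  S → 5
  ρ[x/w](S) → 5
  S → 5
  σ[y='p'](S) → 2
  ρ[x/y](σ[y='p'](S)) → 2
  ρ[y/w](ρ[x/y](σ[y='p'](S))) → 2
  π[x,v,y](ρ[y/w](ρ[x/y](σ[y='p'](S)))) → 2
  (ρ[x/w](S) ∪ π[x,v,y](ρ[y/w](ρ[x/y](σ[y='p'](S))))) → 7

|E| = 7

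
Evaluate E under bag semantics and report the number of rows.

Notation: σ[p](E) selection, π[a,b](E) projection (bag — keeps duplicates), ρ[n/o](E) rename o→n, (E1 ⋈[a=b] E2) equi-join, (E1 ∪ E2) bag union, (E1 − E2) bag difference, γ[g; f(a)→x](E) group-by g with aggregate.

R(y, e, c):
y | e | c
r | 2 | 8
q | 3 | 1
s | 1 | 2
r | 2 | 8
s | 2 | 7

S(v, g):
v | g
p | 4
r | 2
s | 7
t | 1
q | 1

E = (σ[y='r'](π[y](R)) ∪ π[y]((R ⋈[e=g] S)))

Subexpression sizes:
  R → 5
  π[y](R) → 5
  σ[y='r'](π[y](R)) → 2
  R → 5
  S → 5
  (R ⋈[e=g] S) → 5
  π[y]((R ⋈[e=g] S)) → 5
  (σ[y='r'](π[y](R)) ∪ π[y]((R ⋈[e=g] S))) → 7

|E| = 7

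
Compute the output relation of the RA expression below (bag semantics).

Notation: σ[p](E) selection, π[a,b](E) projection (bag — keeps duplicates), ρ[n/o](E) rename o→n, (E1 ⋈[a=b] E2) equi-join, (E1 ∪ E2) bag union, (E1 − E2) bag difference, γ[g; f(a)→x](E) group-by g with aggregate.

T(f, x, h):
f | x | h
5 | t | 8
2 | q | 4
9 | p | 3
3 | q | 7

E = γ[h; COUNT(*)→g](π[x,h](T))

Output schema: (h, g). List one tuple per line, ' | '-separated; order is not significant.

Row counts bottom-up:
  T → 4
  π[x,h](T) → 4
  γ[h; COUNT(*)→g](π[x,h](T)) → 4

== RESULT ==
h | g
3 | 1
4 | 1
7 | 1
8 | 1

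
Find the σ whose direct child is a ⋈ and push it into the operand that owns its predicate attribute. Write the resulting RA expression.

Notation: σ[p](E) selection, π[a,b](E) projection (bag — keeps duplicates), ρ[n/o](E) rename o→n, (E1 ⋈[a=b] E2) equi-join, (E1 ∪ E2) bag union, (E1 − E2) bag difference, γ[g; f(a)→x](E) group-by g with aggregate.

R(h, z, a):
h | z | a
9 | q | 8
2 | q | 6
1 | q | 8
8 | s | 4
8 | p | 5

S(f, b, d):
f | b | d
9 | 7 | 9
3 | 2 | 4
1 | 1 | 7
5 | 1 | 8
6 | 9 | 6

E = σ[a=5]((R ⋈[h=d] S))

σ filters on a, owned by the left side.
E' = (σ[a=5](R) ⋈[h=d] S)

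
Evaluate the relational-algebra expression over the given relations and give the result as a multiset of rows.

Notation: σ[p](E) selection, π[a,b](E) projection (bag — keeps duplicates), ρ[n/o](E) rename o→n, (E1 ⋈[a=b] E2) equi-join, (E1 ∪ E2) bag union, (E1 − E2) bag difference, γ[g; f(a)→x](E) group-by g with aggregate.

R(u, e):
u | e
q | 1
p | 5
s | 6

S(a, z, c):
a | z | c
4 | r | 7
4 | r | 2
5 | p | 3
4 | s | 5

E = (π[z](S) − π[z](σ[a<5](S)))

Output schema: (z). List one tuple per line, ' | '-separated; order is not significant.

Per-node cardinality:
  S → 4
  π[z](S) → 4
  S → 4
  σ[a<5](S) → 3
  π[z](σ[a<5](S)) → 3
  (π[z](S) − π[z](σ[a<5](S))) → 1

== RESULT ==
z
p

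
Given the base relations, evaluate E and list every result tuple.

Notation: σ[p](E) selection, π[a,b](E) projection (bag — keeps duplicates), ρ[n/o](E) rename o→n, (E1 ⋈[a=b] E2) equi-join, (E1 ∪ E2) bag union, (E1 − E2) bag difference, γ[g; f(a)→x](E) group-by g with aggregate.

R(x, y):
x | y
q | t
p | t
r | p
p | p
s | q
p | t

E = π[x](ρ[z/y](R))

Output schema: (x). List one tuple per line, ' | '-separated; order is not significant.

Stepwise |·|:
  R → 6
  ρ[z/y](R) → 6
  π[x](ρ[z/y](R)) → 6

== RESULT ==
x
p
p
p
q
r
s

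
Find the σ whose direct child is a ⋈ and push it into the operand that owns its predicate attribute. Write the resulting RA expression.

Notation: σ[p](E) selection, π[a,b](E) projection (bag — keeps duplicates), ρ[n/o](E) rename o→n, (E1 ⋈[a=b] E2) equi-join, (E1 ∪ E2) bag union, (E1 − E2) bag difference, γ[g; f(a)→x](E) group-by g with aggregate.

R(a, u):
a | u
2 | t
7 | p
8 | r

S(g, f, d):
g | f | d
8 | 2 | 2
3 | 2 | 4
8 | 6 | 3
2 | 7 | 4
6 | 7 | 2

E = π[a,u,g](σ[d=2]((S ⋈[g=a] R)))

σ filters on d, owned by the left side.
E' = π[a,u,g]((σ[d=2](S) ⋈[g=a] R))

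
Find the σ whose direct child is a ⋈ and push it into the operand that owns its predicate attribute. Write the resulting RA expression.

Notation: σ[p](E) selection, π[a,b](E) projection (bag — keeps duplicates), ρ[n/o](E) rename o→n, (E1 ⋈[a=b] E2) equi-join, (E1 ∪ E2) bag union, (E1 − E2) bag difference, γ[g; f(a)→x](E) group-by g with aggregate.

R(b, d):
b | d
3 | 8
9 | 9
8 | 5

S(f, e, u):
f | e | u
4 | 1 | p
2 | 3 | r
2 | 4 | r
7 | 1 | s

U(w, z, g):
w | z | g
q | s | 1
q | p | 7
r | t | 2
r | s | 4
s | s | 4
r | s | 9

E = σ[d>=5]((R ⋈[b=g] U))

σ filters on d, owned by the left side.
E' = (σ[d>=5](R) ⋈[b=g] U)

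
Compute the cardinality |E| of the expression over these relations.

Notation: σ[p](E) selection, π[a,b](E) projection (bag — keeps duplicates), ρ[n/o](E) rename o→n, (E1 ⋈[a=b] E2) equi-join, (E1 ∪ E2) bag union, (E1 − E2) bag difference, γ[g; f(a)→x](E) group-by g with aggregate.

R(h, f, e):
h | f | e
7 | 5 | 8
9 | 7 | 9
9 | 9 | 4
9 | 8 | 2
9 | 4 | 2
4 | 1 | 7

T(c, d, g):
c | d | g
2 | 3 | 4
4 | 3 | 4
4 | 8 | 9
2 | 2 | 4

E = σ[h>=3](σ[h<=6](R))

Subexpression sizes:
  R → 6
  σ[h<=6](R) → 1
  σ[h>=3](σ[h<=6](R)) → 1

|E| = 1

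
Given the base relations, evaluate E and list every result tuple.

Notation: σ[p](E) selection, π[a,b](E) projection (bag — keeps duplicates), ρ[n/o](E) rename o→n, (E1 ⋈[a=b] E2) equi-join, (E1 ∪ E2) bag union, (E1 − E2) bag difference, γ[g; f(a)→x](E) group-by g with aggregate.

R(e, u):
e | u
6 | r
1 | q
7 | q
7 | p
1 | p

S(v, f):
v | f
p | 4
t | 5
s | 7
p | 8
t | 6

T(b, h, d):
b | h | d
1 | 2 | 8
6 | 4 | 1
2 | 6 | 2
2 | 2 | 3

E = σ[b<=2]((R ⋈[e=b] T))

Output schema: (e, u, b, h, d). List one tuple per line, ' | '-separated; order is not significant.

Stepwise |·|:
  R → 5
  T → 4
  (R ⋈[e=b] T) → 3
  σ[b<=2]((R ⋈[e=b] T)) → 2

== RESULT ==
e | u | b | h | d
1 | p | 1 | 2 | 8
1 | q | 1 | 2 | 8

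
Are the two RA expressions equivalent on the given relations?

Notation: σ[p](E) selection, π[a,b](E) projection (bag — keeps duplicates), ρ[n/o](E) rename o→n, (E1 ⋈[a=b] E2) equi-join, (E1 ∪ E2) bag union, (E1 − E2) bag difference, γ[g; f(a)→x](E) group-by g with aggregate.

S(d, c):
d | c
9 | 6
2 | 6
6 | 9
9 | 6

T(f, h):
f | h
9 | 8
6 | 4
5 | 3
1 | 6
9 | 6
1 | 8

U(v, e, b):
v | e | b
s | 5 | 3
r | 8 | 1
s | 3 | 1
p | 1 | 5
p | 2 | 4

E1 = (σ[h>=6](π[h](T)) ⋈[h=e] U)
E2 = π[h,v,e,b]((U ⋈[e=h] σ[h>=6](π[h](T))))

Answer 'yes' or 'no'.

E1 subexpression sizes:
  T → 6
  π[h](T) → 6
  σ[h>=6](π[h](T)) → 4
  U → 5
  (σ[h>=6](π[h](T)) ⋈[h=e] U) → 2
E2 subexpression sizes:
  U → 5
  T → 6
  π[h](T) → 6
  σ[h>=6](π[h](T)) → 4
  (U ⋈[e=h] σ[h>=6](π[h](T))) → 2
  π[h,v,e,b]((U ⋈[e=h] σ[h>=6](π[h](T)))) → 2

E1 and E2 produce the same multiset:
h | v | e | b
8 | r | 8 | 1
8 | r | 8 | 1

yes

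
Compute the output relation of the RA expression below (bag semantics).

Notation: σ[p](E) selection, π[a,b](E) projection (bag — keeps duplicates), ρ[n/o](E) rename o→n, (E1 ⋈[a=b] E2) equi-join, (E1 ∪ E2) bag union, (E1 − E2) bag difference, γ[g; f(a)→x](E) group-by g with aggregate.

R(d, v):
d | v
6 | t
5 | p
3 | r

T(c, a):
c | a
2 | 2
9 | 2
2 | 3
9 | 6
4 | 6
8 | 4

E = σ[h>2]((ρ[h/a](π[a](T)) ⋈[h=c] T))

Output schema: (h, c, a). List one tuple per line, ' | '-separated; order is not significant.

Row counts bottom-up:
  T → 6
  π[a](T) → 6
  ρ[h/a](π[a](T)) → 6
  T → 6
  (ρ[h/a](π[a](T)) ⋈[h=c] T) → 5
  σ[h>2]((ρ[h/a](π[a](T)) ⋈[h=c] T)) → 1

== RESULT ==
h | c | a
4 | 4 | 6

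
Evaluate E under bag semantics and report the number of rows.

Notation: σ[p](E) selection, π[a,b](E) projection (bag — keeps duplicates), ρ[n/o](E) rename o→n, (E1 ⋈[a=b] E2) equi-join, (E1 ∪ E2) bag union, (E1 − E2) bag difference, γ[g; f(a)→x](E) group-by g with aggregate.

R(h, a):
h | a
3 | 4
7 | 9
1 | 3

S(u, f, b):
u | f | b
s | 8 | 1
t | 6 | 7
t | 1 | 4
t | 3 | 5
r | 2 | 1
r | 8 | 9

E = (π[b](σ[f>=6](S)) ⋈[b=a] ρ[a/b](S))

Row counts bottom-up:
  S → 6
  σ[f>=6](S) → 3
  π[b](σ[f>=6](S)) → 3
  S → 6
  ρ[a/b](S) → 6
  (π[b](σ[f>=6](S)) ⋈[b=a] ρ[a/b](S)) → 4

|E| = 4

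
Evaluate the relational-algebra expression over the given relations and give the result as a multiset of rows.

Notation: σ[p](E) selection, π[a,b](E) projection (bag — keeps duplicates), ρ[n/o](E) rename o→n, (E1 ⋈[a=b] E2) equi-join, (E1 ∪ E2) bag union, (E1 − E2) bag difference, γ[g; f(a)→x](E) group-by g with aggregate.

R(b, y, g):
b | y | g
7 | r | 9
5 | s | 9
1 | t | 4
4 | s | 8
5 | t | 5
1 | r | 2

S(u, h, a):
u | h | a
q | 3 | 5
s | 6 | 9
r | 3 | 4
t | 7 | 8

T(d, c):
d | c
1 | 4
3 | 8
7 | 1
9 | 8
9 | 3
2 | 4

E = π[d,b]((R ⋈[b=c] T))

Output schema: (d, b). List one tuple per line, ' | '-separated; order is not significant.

Stepwise |·|:
  R → 6
  T → 6
  (R ⋈[b=c] T) → 4
  π[d,b]((R ⋈[b=c] T)) → 4

== RESULT ==
d | b
1 | 4
2 | 4
7 | 1
7 | 1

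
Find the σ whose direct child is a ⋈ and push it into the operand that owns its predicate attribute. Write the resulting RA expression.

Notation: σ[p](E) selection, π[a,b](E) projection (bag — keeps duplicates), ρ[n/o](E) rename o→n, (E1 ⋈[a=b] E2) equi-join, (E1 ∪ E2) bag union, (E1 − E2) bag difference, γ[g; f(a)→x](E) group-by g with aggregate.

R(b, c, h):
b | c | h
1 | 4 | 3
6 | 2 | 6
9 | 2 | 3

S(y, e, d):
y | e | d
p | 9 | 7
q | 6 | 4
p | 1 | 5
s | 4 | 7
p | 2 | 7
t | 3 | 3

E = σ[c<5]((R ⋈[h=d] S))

σ filters on c, owned by the left side.
E' = (σ[c<5](R) ⋈[h=d] S)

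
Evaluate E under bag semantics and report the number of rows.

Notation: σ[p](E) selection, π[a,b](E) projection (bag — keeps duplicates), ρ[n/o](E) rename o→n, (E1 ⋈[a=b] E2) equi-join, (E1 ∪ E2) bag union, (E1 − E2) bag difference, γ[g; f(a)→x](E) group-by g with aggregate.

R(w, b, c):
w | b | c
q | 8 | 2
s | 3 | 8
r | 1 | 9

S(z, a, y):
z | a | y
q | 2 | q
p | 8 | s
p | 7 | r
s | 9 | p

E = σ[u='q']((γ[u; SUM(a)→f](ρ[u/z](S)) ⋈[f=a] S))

Subexpression sizes:
  S → 4
  ρ[u/z](S) → 4
  γ[u; SUM(a)→f](ρ[u/z](S)) → 3
  S → 4
  (γ[u; SUM(a)→f](ρ[u/z](S)) ⋈[f=a] S) → 2
  σ[u='q']((γ[u; SUM(a)→f](ρ[u/z](S)) ⋈[f=a] S)) → 1

|E| = 1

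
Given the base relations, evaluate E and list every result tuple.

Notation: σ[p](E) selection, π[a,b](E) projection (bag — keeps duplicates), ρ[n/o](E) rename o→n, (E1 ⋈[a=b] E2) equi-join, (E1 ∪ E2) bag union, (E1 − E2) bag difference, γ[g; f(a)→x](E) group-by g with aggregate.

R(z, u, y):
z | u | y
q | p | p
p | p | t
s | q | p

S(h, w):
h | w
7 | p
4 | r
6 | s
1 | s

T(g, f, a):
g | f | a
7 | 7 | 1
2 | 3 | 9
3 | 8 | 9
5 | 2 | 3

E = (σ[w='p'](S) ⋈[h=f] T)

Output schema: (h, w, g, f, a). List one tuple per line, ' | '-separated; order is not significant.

Per-node cardinality:
  S → 4
  σ[w='p'](S) → 1
  T → 4
  (σ[w='p'](S) ⋈[h=f] T) → 1

== RESULT ==
h | w | g | f | a
7 | p | 7 | 7 | 1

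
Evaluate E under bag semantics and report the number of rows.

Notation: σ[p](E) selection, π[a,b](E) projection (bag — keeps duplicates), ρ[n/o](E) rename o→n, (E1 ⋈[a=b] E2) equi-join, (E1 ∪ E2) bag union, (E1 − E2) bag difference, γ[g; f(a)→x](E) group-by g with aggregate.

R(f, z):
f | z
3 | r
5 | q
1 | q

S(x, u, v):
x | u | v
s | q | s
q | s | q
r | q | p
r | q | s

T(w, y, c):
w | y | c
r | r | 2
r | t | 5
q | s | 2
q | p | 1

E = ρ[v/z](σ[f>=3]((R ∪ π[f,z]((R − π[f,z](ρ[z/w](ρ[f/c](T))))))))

Stepwise |·|:
  R → 3
  R → 3
  T → 4
  ρ[f/c](T) → 4
  ρ[z/w](ρ[f/c](T)) → 4
  π[f,z](ρ[z/w](ρ[f/c](T))) → 4
  (R − π[f,z](ρ[z/w](ρ[f/c](T)))) → 2
  π[f,z]((R − π[f,z](ρ[z/w](ρ[f/c](T))))) → 2
  (R ∪ π[f,z]((R − π[f,z](ρ[z/w](ρ[f/c](T)))))) → 5
  σ[f>=3]((R ∪ π[f,z]((R − π[f,z](ρ[z/w](ρ[f/c](T))))))) → 4
  ρ[v/z](σ[f>=3]((R ∪ π[f,z]((R − π[f,z](ρ[z/w](ρ[f/c](T)))))))) → 4

|E| = 4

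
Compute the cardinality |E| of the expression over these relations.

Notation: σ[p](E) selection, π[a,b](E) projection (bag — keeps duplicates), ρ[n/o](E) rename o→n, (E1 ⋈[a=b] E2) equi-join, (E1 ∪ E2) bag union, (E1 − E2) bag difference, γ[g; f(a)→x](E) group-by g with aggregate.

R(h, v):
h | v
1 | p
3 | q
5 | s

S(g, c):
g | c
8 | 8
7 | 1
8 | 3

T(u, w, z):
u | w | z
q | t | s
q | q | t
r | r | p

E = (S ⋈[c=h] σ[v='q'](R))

Subexpression sizes:
  S → 3
  R → 3
  σ[v='q'](R) → 1
  (S ⋈[c=h] σ[v='q'](R)) → 1

|E| = 1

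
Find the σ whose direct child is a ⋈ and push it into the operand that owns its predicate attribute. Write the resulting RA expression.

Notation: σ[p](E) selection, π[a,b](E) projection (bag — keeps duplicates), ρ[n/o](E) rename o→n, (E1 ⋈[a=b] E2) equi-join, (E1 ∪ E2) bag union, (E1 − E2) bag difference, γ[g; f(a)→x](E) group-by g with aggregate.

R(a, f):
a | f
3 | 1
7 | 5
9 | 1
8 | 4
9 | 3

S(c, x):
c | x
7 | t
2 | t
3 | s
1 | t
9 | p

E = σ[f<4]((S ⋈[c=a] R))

σ filters on f, owned by the right side.
E' = (S ⋈[c=a] σ[f<4](R))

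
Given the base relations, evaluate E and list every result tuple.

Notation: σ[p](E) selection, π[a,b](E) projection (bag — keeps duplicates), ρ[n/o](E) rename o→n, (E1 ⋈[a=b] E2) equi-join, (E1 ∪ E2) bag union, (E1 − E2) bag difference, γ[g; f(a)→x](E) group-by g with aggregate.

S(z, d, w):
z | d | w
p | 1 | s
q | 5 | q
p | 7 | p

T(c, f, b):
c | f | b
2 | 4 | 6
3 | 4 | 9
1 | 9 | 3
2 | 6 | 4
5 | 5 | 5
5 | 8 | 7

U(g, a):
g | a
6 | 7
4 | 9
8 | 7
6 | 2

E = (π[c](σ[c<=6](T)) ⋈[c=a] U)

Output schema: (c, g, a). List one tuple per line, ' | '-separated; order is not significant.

Per-node cardinality:
  T → 6
  σ[c<=6](T) → 6
  π[c](σ[c<=6](T)) → 6
  U → 4
  (π[c](σ[c<=6](T)) ⋈[c=a] U) → 2

== RESULT ==
c | g | a
2 | 6 | 2
2 | 6 | 2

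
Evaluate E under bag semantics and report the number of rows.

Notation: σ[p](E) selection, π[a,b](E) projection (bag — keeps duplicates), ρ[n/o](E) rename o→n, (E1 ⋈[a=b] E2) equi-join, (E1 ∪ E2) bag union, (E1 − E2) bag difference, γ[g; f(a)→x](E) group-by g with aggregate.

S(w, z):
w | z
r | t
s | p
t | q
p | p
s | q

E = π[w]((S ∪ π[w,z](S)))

Subexpression sizes:
  S → 5
  S → 5
  π[w,z](S) → 5
  (S ∪ π[w,z](S)) → 10
  π[w]((S ∪ π[w,z](S))) → 10

|E| = 10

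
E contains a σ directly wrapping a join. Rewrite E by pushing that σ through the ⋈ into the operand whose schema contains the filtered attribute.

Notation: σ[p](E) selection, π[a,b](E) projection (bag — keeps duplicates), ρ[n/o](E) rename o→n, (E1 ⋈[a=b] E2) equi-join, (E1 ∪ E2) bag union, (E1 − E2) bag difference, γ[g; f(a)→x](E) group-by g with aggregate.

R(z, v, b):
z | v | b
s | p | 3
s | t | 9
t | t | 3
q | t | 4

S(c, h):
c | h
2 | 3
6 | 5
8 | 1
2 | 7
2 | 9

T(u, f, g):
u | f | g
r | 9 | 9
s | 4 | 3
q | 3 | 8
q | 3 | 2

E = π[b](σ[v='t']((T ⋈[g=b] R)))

σ filters on v, owned by the right side.
E' = π[b]((T ⋈[g=b] σ[v='t'](R)))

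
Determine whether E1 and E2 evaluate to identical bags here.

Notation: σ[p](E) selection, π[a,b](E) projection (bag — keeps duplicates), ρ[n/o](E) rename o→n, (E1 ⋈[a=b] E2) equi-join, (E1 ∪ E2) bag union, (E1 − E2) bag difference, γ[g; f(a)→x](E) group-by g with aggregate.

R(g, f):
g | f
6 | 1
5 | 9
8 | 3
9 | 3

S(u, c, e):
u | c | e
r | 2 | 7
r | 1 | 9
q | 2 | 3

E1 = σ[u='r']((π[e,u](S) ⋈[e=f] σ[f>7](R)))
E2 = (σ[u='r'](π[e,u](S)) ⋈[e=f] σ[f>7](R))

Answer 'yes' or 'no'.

E1 stepwise |·|:
  S → 3
  π[e,u](S) → 3
  R → 4
  σ[f>7](R) → 1
  (π[e,u](S) ⋈[e=f] σ[f>7](R)) → 1
  σ[u='r']((π[e,u](S) ⋈[e=f] σ[f>7](R))) → 1
E2 stepwise |·|:
  S → 3
  π[e,u](S) → 3
  σ[u='r'](π[e,u](S)) → 2
  R → 4
  σ[f>7](R) → 1
  (σ[u='r'](π[e,u](S)) ⋈[e=f] σ[f>7](R)) → 1

E1 and E2 produce the same multiset:
e | u | g | f
9 | r | 5 | 9

yes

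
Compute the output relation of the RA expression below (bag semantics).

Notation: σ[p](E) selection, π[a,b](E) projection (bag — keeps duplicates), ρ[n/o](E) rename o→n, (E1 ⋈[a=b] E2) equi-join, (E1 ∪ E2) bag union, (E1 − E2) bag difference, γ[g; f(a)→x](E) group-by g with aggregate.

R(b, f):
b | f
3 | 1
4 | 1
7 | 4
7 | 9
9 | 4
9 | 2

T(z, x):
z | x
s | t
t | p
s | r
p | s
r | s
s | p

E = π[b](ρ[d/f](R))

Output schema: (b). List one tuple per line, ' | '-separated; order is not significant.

Stepwise |·|:
  R → 6
  ρ[d/f](R) → 6
  π[b](ρ[d/f](R)) → 6

== RESULT ==
b
3
4
7
7
9
9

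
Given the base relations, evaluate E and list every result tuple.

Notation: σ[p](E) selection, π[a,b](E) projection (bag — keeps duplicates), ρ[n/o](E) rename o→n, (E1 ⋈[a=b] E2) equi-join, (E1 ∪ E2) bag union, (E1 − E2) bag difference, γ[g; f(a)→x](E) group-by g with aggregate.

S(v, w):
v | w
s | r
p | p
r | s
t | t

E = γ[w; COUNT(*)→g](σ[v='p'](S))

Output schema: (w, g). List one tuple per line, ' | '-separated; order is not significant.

Per-node cardinality:
  S → 4
  σ[v='p'](S) → 1
  γ[w; COUNT(*)→g](σ[v='p'](S)) → 1

== RESULT ==
w | g
p | 1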